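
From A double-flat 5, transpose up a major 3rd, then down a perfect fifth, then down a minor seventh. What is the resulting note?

A major third up from Abb5 is Cb6.
A perfect fifth down from Cb6 is Fb5.
A minor seventh down from Fb5 is Gb4.

G flat 4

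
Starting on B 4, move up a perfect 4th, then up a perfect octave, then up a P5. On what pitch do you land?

B 6

A perfect fourth up from B4 is E5.
E5 up a perfect octave → E6 (12 semitones).
E6 up a perfect fifth → B6 (7 semitones).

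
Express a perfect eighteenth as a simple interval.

P4

Take out 2 octaves (14 from the number): 18 − 14 = 4.
So a perfect eighteenth is 2 octaves plus a perfect fourth. The quality is unchanged.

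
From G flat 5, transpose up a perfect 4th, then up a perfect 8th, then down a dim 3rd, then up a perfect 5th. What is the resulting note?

Gb5 up a perfect fourth → Cb6 (5 semitones).
Up a perfect octave from Cb6: Cb7 (12 semitones up).
A diminished third down from Cb7 is A6.
A6 up a perfect fifth → E7 (7 semitones).

E 7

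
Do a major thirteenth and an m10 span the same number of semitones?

21 semitones (major thirteenth) vs 15 semitones (minor tenth): not equal.

No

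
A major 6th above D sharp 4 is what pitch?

B sharp 4

Counting six letter names up from D lands on B.
A major sixth is 9 semitones; 9 semitones up from D#4 gives B#4.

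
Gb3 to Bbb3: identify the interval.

minor third

G to B spans three letter names (G-A-B), so the interval is some kind of third.
At 3 semitones, Gb3→Bbb3 falls one short of a major third: minor.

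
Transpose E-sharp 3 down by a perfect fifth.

Counting five letter names down from E lands on A.
A perfect fifth is 7 semitones; 7 semitones down from E#3 gives A#2.

A-sharp 2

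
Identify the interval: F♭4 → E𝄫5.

F to E spans seven letter names (F-G-A-B-C-D-E): a seventh.
Fb4 to Ebb5 is 10 semitones, a half step short of the major seventh (11), so this is minor.

minor seventh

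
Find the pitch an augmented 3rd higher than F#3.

Three letter names up from F: A.
An augmented third is 5 semitones; 5 semitones up from F#3 gives A##3.

A##3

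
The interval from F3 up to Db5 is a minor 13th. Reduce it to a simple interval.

minor 6th

Subtracting seven from the interval number removes an octave: 13 − 7 = 6.
So a minor thirteenth is an octave plus a minor sixth. The quality is unchanged.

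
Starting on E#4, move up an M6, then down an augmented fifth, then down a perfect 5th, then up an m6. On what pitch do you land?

A major sixth up from E#4 is C##5.
An augmented fifth down from C##5 is F#4.
A perfect fifth down from F#4 is B3.
Up a minor sixth from B3: G4 (8 semitones up).

G4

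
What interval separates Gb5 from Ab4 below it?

Descending from Gb5 to Ab4 is the same interval as ascending Ab4 to Gb5.
A to G spans seven letter names (A-B-C-D-E-F-G): a seventh.
Ab4 to Gb5 is 10 semitones, a half step short of the major seventh (11), so this is minor.

minor 7th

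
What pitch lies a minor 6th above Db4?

Bbb4

The sixth takes the letter from D up to B.
A minor sixth is 8 semitones; 8 semitones up from Db4 gives Bbb4.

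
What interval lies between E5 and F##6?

A9

E to F spans two letter names (E-F), plus an octave: a ninth.
A major ninth would be 14 semitones; E5 to F##6 is 15, one semitone wider, so the interval is augmented.
(Equivalently, a compound augmented second: an augmented second plus an octave.)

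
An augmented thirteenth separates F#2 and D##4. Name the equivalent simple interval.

augmented sixth

Each octave removed subtracts seven from the number: 13 − 7 = 6.
Quality carries through unchanged, so the simple form is an augmented sixth.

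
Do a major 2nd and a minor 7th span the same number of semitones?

A major second spans 2 semitones; a minor seventh spans 10 semitones. They differ by 8.

No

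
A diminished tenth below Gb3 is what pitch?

E2

Counting three letter names plus an octave down from G lands on E.
Moving 14 semitones down from Gb3 (the size of a diminished tenth) reaches E2.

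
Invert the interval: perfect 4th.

Inverted interval numbers add to nine, so a fourth pairs with a fifth (4 + 5 = 9).
The quality also flips — perfect stays perfect — giving a perfect fifth.

perfect fifth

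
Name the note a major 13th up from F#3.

D#5

The thirteenth's letter: F up six letter names plus an octave → D.
Moving 21 semitones up from F#3 (the size of a major thirteenth) reaches D#5.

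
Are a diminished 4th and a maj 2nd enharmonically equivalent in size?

A diminished fourth spans 4 semitones; a major second spans 2 semitones. They differ by 2.

No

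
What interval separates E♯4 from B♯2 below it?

perfect 11th

Descending from E#4 to B#2 is the same interval as ascending B#2 to E#4.
B to E spans four letter names (B-C-D-E), plus an octave, so the interval is some kind of eleventh.
Counting semitones, B#2→E#4 is 17, which is the perfect eleventh.
(Equivalently, a compound perfect fourth: a perfect fourth plus an octave.)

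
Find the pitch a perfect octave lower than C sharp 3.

C sharp 2

The letter stays C (same as the start), shifted an octave down.
A perfect octave is 12 semitones; 12 semitones down from C#3 gives C#2.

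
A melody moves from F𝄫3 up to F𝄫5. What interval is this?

perfect 15th

F to F is the same letter name, plus 2 octaves: a fifteenth.
The perfect fifteenth spans 24 semitones, and Fbb3 to Fbb5 is exactly 24 semitones — so this is a perfect fifteenth.
(Equivalently, a compound perfect octave: a perfect octave plus an octave.)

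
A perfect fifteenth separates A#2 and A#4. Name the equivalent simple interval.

Take out an octave (7 from the number): 15 − 7 = 8.
So a perfect fifteenth is an octave plus a perfect octave. The quality is unchanged.

perfect 8th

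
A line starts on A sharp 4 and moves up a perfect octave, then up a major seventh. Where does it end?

G double-sharp 6

Up a perfect octave from A#4: A#5 (12 semitones up).
A major seventh up from A#5 is G##6.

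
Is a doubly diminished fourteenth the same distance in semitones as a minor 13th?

Both span 20 semitones: a doubly diminished fourteenth and a minor thirteenth are the same chromatic distance.

Yes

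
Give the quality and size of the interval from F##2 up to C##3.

F to C spans five letter names (F-G-A-B-C) — that makes it a fifth of some quality.
The perfect fifth spans 7 semitones, and F##2 to C##3 is exactly 7 semitones — so this is a perfect fifth.

P5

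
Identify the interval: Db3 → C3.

minor 2nd

Descending from Db3 to C3 is the same interval as ascending C3 to Db3.
C to D spans two letter names (C-D), so the interval is some kind of second.
At 1 semitone, C3→Db3 falls one short of a major second: minor.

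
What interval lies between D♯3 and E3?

minor second

D to E spans two letter names (D-E), so the interval is some kind of second.
D#3 to E3 is 1 semitone, a half step short of the major second (2), so this is minor.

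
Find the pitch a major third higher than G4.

The third takes the letter from G up to B.
A major third is 4 semitones; 4 semitones up from G4 gives B4.

B4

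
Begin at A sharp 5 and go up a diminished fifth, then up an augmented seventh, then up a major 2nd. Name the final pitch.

E double-sharp 7

A#5 up a diminished fifth → E6 (6 semitones).
Up an augmented seventh from E6: D##7 (12 semitones up).
D##7 up a major second → E##7 (2 semitones).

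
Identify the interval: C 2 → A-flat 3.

minor thirteenth

C to A spans six letter names (C-D-E-F-G-A), plus an octave — that makes it a thirteenth of some quality.
At 20 semitones, C2→Ab3 falls one short of a major thirteenth: minor.
(Equivalently, a compound minor sixth: a minor sixth plus an octave.)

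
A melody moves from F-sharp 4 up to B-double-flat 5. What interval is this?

F to B spans four letter names (F-G-A-B), plus an octave: an eleventh.
F#4 to Bbb5 spans 15 semitones — two semitones narrower than the perfect eleventh (17) — giving a doubly diminished eleventh.
(Equivalently, a compound doubly diminished fourth: a doubly diminished fourth plus an octave.)

doubly diminished eleventh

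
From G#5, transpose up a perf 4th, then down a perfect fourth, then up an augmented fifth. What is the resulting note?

D##6

A perfect fourth up from G#5 is C#6.
A perfect fourth down from C#6 is G#5.
Up an augmented fifth from G#5: D##6 (8 semitones up).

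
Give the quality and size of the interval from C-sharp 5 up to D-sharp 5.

C to D spans two letter names (C-D), so the interval is some kind of second.
C#5 to D#5 is 2 semitones, matching the major second exactly, so the quality is major.

M2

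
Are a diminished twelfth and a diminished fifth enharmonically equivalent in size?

No

A diminished twelfth is 18 semitones but a diminished fifth is 6 semitones — different sizes.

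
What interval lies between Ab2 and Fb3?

A to F spans six letter names (A-B-C-D-E-F) — that makes it a sixth of some quality.
A major sixth would be 9 semitones, but Ab2 to Fb3 is 8 — one semitone narrower, making it a minor sixth.

minor 6th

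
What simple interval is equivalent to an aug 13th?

Take out an octave (7 from the number): 13 − 7 = 6.
That makes an augmented thirteenth a compound augmented sixth — an octave plus an augmented sixth.

augmented 6th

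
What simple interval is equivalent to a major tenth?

Subtracting seven from the interval number removes an octave: 10 − 7 = 3.
Quality carries through unchanged, so the simple form is a major third.

major third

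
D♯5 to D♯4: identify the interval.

Descending from D#5 to D#4 is the same interval as ascending D#4 to D#5.
D to D is the same letter name, plus an octave, so the interval is some kind of octave.
D#4 to D#5 is 12 semitones, matching the perfect octave exactly, so the quality is perfect.

perfect octave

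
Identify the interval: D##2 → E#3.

D to E spans two letter names (D-E), plus an octave — that makes it a ninth of some quality.
At 13 semitones, D##2→E#3 falls one short of a major ninth: minor.
(Equivalently, a compound minor second: a minor second plus an octave.)

minor ninth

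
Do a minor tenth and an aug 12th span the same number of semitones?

A minor tenth is 15 semitones but an augmented twelfth is 20 semitones — different sizes.

No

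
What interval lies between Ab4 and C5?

major third

A to C spans three letter names (A-B-C): a third.
Ab4 to C5 is 4 semitones, matching the major third exactly, so the quality is major.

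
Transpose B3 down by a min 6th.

The sixth takes the letter from B down to D.
Moving 8 semitones down from B3 (the size of a minor sixth) reaches D#3.

D#3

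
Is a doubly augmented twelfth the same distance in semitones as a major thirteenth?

Yes

A doubly augmented twelfth = 21 semitones = a major thirteenth; enharmonically equal.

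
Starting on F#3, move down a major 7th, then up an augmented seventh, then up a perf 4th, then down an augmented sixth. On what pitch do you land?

D3

F#3 down a major seventh → G2 (11 semitones).
Up an augmented seventh from G2: F##3 (12 semitones up).
A perfect fourth up from F##3 is B#3.
An augmented sixth down from B#3 is D3.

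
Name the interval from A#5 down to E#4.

perfect eleventh

Descending from A#5 to E#4 is the same interval as ascending E#4 to A#5.
E to A spans four letter names (E-F-G-A), plus an octave: an eleventh.
The perfect eleventh spans 17 semitones, and E#4 to A#5 is exactly 17 semitones — so this is a perfect eleventh.
(Equivalently, a compound perfect fourth: a perfect fourth plus an octave.)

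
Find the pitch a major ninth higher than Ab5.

The ninth's letter: A up two letter names plus an octave → B.
A major ninth is 14 semitones; 14 semitones up from Ab5 gives Bb6.

Bb6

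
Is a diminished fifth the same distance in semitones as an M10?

No

A diminished fifth spans 6 semitones; a major tenth spans 16 semitones. They differ by 10.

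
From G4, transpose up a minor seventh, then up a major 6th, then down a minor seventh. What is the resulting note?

E5

Up a minor seventh from G4: F5 (10 semitones up).
F5 up a major sixth → D6 (9 semitones).
Down a minor seventh from D6: E5 (10 semitones down).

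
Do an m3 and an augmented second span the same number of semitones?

Yes

A minor third spans 3 semitones, and an augmented second also spans 3 semitones — they're enharmonic.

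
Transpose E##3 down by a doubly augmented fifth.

A2

Five letter names down from E: A.
A doubly augmented fifth is 9 semitones; 9 semitones down from E##3 gives A2.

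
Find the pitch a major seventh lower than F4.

Counting seven letter names down from F lands on G.
A major seventh is 11 semitones; 11 semitones down from F4 gives Gb3.

Gb3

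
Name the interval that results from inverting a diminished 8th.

augmented unison

Inverted interval numbers add to nine, so an octave pairs with a unison (8 + 1 = 9).
And diminished becomes augmented under inversion, so we get an augmented unison.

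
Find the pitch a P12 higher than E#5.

B#6

Counting five letter names plus an octave up from E lands on B.
Moving 19 semitones up from E#5 (the size of a perfect twelfth) reaches B#6.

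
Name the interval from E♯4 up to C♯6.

E to C spans six letter names (E-F-G-A-B-C), plus an octave: a thirteenth.
At 20 semitones, E#4→C#6 falls one short of a major thirteenth: minor.
(Equivalently, a compound minor sixth: a minor sixth plus an octave.)

minor thirteenth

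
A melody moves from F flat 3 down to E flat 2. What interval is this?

Descending from Fb3 to Eb2 is the same interval as ascending Eb2 to Fb3.
E to F spans two letter names (E-F), plus an octave, so the interval is some kind of ninth.
At 13 semitones, Eb2→Fb3 falls one short of a major ninth: minor.
(Equivalently, a compound minor second: a minor second plus an octave.)

m9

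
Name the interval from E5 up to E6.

P8

E to E is the same letter name, plus an octave, so the interval is some kind of octave.
The perfect octave spans 12 semitones, and E5 to E6 is exactly 12 semitones — so this is a perfect octave.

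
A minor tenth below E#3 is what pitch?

Counting three letter names plus an octave down from E lands on C.
A minor tenth spans 15 semitones, so from E#3 the target pitch is C##2.

C##2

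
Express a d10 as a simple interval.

diminished 3rd

Take out an octave (7 from the number): 10 − 7 = 3.
So a diminished tenth is an octave plus a diminished third. The quality is unchanged.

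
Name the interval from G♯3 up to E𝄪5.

G to E spans six letter names (G-A-B-C-D-E), plus an octave: a thirteenth.
G#3 to E##5 spans 22 semitones — one semitone wider than the major thirteenth (21) — giving an augmented thirteenth.
(Equivalently, a compound augmented sixth: an augmented sixth plus an octave.)

augmented 13th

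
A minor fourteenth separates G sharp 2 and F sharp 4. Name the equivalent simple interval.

Each octave removed subtracts seven from the number: 14 − 7 = 7.
Quality carries through unchanged, so the simple form is a minor seventh.

m7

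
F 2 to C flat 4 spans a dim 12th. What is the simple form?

d5

Each octave removed subtracts seven from the number: 12 − 7 = 5.
Quality carries through unchanged, so the simple form is a diminished fifth.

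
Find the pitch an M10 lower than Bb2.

Three letters down from B (plus an octave) reaches G.
A major tenth spans 16 semitones, so from Bb2 the target pitch is Gb1.

Gb1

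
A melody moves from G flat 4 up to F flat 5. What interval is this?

minor seventh

G to F spans seven letter names (G-A-B-C-D-E-F), so the interval is some kind of seventh.
Gb4 to Fb5 is 10 semitones, a half step short of the major seventh (11), so this is minor.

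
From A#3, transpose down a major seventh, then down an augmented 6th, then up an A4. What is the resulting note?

G2

A#3 down a major seventh → B2 (11 semitones).
B2 down an augmented sixth → Db2 (10 semitones).
Db2 up an augmented fourth → G2 (6 semitones).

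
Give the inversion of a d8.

augmented unison

Inverted interval numbers add to nine, so an octave pairs with a unison (8 + 1 = 9).
Quality inverts too: diminished becomes augmented. That makes the inversion an augmented unison.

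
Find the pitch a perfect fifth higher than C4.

Five letter names up from C: G.
Moving 7 semitones up from C4 (the size of a perfect fifth) reaches G4.

G4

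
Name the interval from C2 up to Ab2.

C to A spans six letter names (C-D-E-F-G-A) — that makes it a sixth of some quality.
C2 to Ab2 is 8 semitones, a half step short of the major sixth (9), so this is minor.

m6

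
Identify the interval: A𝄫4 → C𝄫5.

A to C spans three letter names (A-B-C), so the interval is some kind of third.
A major third would be 4 semitones, but Abb4 to Cbb5 is 3 — one semitone narrower, making it a minor third.

minor 3rd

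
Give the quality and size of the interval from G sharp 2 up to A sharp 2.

major second

G to A spans two letter names (G-A): a second.
G#2 to A#2 is 2 semitones, matching the major second exactly, so the quality is major.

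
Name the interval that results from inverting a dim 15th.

First reduce the compound diminished fifteenth to its simple form, a diminished octave.
Inverted interval numbers add to nine, so an octave pairs with a unison (8 + 1 = 9).
The quality also flips — diminished becomes augmented — giving an augmented unison.

A1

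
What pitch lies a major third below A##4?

F##4

Counting three letter names down from A lands on F.
Moving 4 semitones down from A##4 (the size of a major third) reaches F##4.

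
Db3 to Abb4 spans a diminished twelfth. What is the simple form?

diminished 5th

Each octave removed subtracts seven from the number: 12 − 7 = 5.
Quality carries through unchanged, so the simple form is a diminished fifth.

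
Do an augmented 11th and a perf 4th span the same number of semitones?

No

An augmented eleventh spans 18 semitones; a perfect fourth spans 5 semitones. They differ by 13.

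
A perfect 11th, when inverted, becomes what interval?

First reduce the compound perfect eleventh to its simple form, a perfect fourth.
Inverted interval numbers add to nine, so a fourth pairs with a fifth (4 + 5 = 9).
Quality inverts too: perfect stays perfect. That makes the inversion a perfect fifth.

P5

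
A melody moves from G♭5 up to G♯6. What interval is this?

doubly augmented octave

G to G is the same letter name, plus an octave: an octave.
A perfect octave would be 12 semitones; Gb5 to G#6 is 14, two semitones wider, so the interval is doubly augmented.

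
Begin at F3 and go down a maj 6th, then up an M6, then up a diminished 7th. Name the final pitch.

Ebb4

F3 down a major sixth → Ab2 (9 semitones).
Ab2 up a major sixth → F3 (9 semitones).
Up a diminished seventh from F3: Ebb4 (9 semitones up).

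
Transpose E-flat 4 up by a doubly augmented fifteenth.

E-sharp 6

A fifteenth keeps the letter name E, two octaves up from E.
A doubly augmented fifteenth is 26 semitones; 26 semitones up from Eb4 gives E#6.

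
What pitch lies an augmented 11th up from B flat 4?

E 6

Four letters up from B (plus an octave) reaches E.
Moving 18 semitones up from Bb4 (the size of an augmented eleventh) reaches E6.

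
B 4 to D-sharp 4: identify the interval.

Descending from B4 to D#4 is the same interval as ascending D#4 to B4.
D to B spans six letter names (D-E-F-G-A-B) — that makes it a sixth of some quality.
A major sixth would be 9 semitones, but D#4 to B4 is 8 — one semitone narrower, making it a minor sixth.

m6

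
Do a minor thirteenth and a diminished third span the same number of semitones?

No

A minor thirteenth spans 20 semitones; a diminished third spans 2 semitones. They differ by 18.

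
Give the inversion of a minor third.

The rule of nine gives the new number: 9 − 3 = 6, so a third becomes a sixth.
The quality also flips — minor becomes major — giving a major sixth.

major sixth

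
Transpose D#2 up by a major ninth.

Two letters up from D (plus an octave) reaches E.
A major ninth is 14 semitones; 14 semitones up from D#2 gives E#3.

E#3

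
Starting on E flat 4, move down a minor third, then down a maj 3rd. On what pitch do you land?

Eb4 down a minor third → C4 (3 semitones).
A major third down from C4 is Ab3.

A flat 3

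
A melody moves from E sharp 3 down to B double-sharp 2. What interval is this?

diminished fourth

Descending from E#3 to B##2 is the same interval as ascending B##2 to E#3.
B to E spans four letter names (B-C-D-E), so the interval is some kind of fourth.
The perfect fourth is 5 semitones; here we have 4, one semitone narrower: diminished.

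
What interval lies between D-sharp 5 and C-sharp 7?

minor fourteenth

D to C spans seven letter names (D-E-F-G-A-B-C), plus an octave, so the interval is some kind of fourteenth.
At 22 semitones, D#5→C#7 falls one short of a major fourteenth: minor.
(Equivalently, a compound minor seventh: a minor seventh plus an octave.)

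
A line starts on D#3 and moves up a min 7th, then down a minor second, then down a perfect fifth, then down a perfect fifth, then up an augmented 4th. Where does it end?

A minor seventh up from D#3 is C#4.
A minor second down from C#4 is B#3.
A perfect fifth down from B#3 is E#3.
Down a perfect fifth from E#3: A#2 (7 semitones down).
An augmented fourth up from A#2 is D##3.

D##3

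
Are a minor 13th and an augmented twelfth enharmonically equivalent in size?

Yes

A minor thirteenth spans 20 semitones, and an augmented twelfth also spans 20 semitones — they're enharmonic.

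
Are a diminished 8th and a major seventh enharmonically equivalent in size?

Both span 11 semitones: a diminished octave and a major seventh are the same chromatic distance.

Yes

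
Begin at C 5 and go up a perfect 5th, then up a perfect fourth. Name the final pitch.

Up a perfect fifth from C5: G5 (7 semitones up).
G5 up a perfect fourth → C6 (5 semitones).

C 6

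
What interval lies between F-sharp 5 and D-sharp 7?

F to D spans six letter names (F-G-A-B-C-D), plus an octave — that makes it a thirteenth of some quality.
F#5 to D#7 is 21 semitones, matching the major thirteenth exactly, so the quality is major.
(Equivalently, a compound major sixth: a major sixth plus an octave.)

major thirteenth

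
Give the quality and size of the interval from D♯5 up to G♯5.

D to G spans four letter names (D-E-F-G): a fourth.
D#5 to G#5 is 5 semitones, matching the perfect fourth exactly, so the quality is perfect.

perfect 4th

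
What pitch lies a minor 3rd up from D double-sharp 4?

F double-sharp 4

Counting three letter names up from D lands on F.
A minor third is 3 semitones; 3 semitones up from D##4 gives F##4.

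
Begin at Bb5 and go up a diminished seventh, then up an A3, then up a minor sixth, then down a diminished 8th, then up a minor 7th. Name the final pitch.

A diminished seventh up from Bb5 is Abb6.
An augmented third up from Abb6 is C7.
C7 up a minor sixth → Ab7 (8 semitones).
Ab7 down a diminished octave → A6 (11 semitones).
Up a minor seventh from A6: G7 (10 semitones up).

G7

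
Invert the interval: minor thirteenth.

M3

First reduce the compound minor thirteenth to its simple form, a minor sixth.
Inverted interval numbers add to nine, so a sixth pairs with a third (6 + 3 = 9).
The quality also flips — minor becomes major — giving a major third.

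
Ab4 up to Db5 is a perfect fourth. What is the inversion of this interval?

perfect 5th

Interval numbers invert to sum to nine: 4 + 5 = 9, so a fourth inverts to a fifth.
Quality inverts too: perfect stays perfect. That makes the inversion a perfect fifth.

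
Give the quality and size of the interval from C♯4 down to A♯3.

minor 3rd

Descending from C#4 to A#3 is the same interval as ascending A#3 to C#4.
A to C spans three letter names (A-B-C): a third.
A#3 to C#4 is 3 semitones, a half step short of the major third (4), so this is minor.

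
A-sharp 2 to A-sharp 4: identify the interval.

A to A is the same letter name, plus 2 octaves — that makes it a fifteenth of some quality.
The perfect fifteenth spans 24 semitones, and A#2 to A#4 is exactly 24 semitones — so this is a perfect fifteenth.
(Equivalently, a compound perfect octave: a perfect octave plus an octave.)

perfect fifteenth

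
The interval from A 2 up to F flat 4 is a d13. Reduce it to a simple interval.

Take out an octave (7 from the number): 13 − 7 = 6.
That makes a diminished thirteenth a compound diminished sixth — an octave plus a diminished sixth.

diminished sixth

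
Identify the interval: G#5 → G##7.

G to G is the same letter name, plus 2 octaves: a fifteenth.
The perfect fifteenth is 24 semitones; here we have 25, one semitone wider: augmented.
(Equivalently, a compound augmented octave: an augmented octave plus an octave.)

augmented fifteenth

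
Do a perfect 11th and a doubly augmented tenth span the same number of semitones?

17 semitones (perfect eleventh) vs 18 semitones (doubly augmented tenth): not equal.

No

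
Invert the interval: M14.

First reduce the compound major fourteenth to its simple form, a major seventh.
The rule of nine gives the new number: 9 − 7 = 2, so a seventh becomes a second.
The quality also flips — major becomes minor — giving a minor second.

minor second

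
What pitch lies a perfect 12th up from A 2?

The twelfth's letter: A up five letter names plus an octave → E.
A perfect twelfth spans 19 semitones, so from A2 the target pitch is E4.

E 4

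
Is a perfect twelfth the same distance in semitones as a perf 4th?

19 semitones (perfect twelfth) vs 5 semitones (perfect fourth): not equal.

No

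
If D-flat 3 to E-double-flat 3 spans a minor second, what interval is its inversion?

major 7th

Interval numbers invert to sum to nine: 2 + 7 = 9, so a second inverts to a seventh.
Quality inverts too: minor becomes major. That makes the inversion a major seventh.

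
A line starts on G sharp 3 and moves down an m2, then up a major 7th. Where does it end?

E double-sharp 4

A minor second down from G#3 is F##3.
A major seventh up from F##3 is E##4.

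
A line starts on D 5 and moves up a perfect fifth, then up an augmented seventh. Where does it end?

A perfect fifth up from D5 is A5.
An augmented seventh up from A5 is G##6.

G double-sharp 6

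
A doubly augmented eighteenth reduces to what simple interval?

AA4

Take out 2 octaves (14 from the number): 18 − 14 = 4.
Quality carries through unchanged, so the simple form is a doubly augmented fourth.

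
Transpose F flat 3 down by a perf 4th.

C flat 3

Counting four letter names down from F lands on C.
A perfect fourth is 5 semitones; 5 semitones down from Fb3 gives Cb3.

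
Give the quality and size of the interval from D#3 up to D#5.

D to D is the same letter name, plus 2 octaves: a fifteenth.
Counting semitones, D#3→D#5 is 24, which is the perfect fifteenth.
(Equivalently, a compound perfect octave: a perfect octave plus an octave.)

perfect fifteenth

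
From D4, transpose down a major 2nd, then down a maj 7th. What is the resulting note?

Down a major second from D4: C4 (2 semitones down).
A major seventh down from C4 is Db3.

Db3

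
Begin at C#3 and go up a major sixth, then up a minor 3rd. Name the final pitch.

A major sixth up from C#3 is A#3.
A#3 up a minor third → C#4 (3 semitones).

C#4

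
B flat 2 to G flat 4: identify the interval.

B to G spans six letter names (B-C-D-E-F-G), plus an octave — that makes it a thirteenth of some quality.
Bb2 to Gb4 is 20 semitones, a half step short of the major thirteenth (21), so this is minor.
(Equivalently, a compound minor sixth: a minor sixth plus an octave.)

minor thirteenth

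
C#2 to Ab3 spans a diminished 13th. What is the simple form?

d6

Subtracting seven from the interval number removes an octave: 13 − 7 = 6.
So a diminished thirteenth is an octave plus a diminished sixth. The quality is unchanged.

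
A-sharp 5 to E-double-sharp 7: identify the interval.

A to E spans five letter names (A-B-C-D-E), plus an octave, so the interval is some kind of twelfth.
A perfect twelfth would be 19 semitones; A#5 to E##7 is 20, one semitone wider, so the interval is augmented.
(Equivalently, a compound augmented fifth: an augmented fifth plus an octave.)

augmented twelfth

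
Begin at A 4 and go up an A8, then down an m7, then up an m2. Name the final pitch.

Up an augmented octave from A4: A#5 (13 semitones up).
A#5 down a minor seventh → B#4 (10 semitones).
A minor second up from B#4 is C#5.

C sharp 5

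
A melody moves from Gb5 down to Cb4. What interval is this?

perfect twelfth

Descending from Gb5 to Cb4 is the same interval as ascending Cb4 to Gb5.
C to G spans five letter names (C-D-E-F-G), plus an octave, so the interval is some kind of twelfth.
The perfect twelfth spans 19 semitones, and Cb4 to Gb5 is exactly 19 semitones — so this is a perfect twelfth.
(Equivalently, a compound perfect fifth: a perfect fifth plus an octave.)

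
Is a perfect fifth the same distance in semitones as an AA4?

Both span 7 semitones: a perfect fifth and a doubly augmented fourth are the same chromatic distance.

Yes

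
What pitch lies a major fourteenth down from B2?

C1

The fourteenth's letter: B down seven letter names plus an octave → C.
A major fourteenth is 23 semitones; 23 semitones down from B2 gives C1.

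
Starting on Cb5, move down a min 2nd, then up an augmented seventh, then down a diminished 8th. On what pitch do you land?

Down a minor second from Cb5: Bb4 (1 semitone down).
An augmented seventh up from Bb4 is A#5.
A diminished octave down from A#5 is A##4.

A##4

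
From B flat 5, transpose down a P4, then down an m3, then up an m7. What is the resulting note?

Down a perfect fourth from Bb5: F5 (5 semitones down).
F5 down a minor third → D5 (3 semitones).
A minor seventh up from D5 is C6.

C 6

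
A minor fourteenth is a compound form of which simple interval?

m7

Subtracting seven from the interval number removes an octave: 14 − 7 = 7.
Quality carries through unchanged, so the simple form is a minor seventh.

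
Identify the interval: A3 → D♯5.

augmented 11th

A to D spans four letter names (A-B-C-D), plus an octave, so the interval is some kind of eleventh.
The perfect eleventh is 17 semitones; here we have 18, one semitone wider: augmented.
(Equivalently, a compound augmented fourth: an augmented fourth plus an octave.)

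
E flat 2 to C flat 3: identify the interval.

minor sixth

E to C spans six letter names (E-F-G-A-B-C): a sixth.
Eb2 to Cb3 is 8 semitones, a half step short of the major sixth (9), so this is minor.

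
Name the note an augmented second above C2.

D#2

The second takes the letter from C up to D.
An augmented second spans 3 semitones, so from C2 the target pitch is D#2.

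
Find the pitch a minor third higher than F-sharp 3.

Counting three letter names up from F lands on A.
Moving 3 semitones up from F#3 (the size of a minor third) reaches A3.

A 3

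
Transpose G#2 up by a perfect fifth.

Five letter names up from G: D.
A perfect fifth spans 7 semitones, so from G#2 the target pitch is D#3.

D#3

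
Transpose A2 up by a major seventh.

G#3

Seven letter names up from A: G.
Moving 11 semitones up from A2 (the size of a major seventh) reaches G#3.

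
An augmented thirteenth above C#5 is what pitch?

Counting six letter names plus an octave up from C lands on A.
An augmented thirteenth spans 22 semitones, so from C#5 the target pitch is A##6.

A##6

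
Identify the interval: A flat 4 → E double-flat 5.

A to E spans five letter names (A-B-C-D-E) — that makes it a fifth of some quality.
Ab4 to Ebb5 spans 6 semitones — one semitone narrower than the perfect fifth (7) — giving a diminished fifth.

diminished 5th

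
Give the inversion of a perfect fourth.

The rule of nine gives the new number: 9 − 4 = 5, so a fourth becomes a fifth.
And perfect stays perfect under inversion, so we get a perfect fifth.

perfect fifth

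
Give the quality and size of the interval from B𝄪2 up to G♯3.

B to G spans six letter names (B-C-D-E-F-G), so the interval is some kind of sixth.
B##2 to G#3 spans 7 semitones — two semitones narrower than the major sixth (9) — giving a diminished sixth.

d6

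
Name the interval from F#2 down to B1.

perfect 5th

Descending from F#2 to B1 is the same interval as ascending B1 to F#2.
B to F spans five letter names (B-C-D-E-F) — that makes it a fifth of some quality.
Counting semitones, B1→F#2 is 7, which is the perfect fifth.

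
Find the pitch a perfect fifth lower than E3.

A2

Counting five letter names down from E lands on A.
A perfect fifth is 7 semitones; 7 semitones down from E3 gives A2.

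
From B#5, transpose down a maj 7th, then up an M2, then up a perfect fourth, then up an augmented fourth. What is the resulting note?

A major seventh down from B#5 is C#5.
C#5 up a major second → D#5 (2 semitones).
Up a perfect fourth from D#5: G#5 (5 semitones up).
Up an augmented fourth from G#5: C##6 (6 semitones up).

C##6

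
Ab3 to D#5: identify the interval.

doubly augmented eleventh

A to D spans four letter names (A-B-C-D), plus an octave — that makes it an eleventh of some quality.
The perfect eleventh is 17 semitones; here we have 19, two semitones wider: doubly augmented.
(Equivalently, a compound doubly augmented fourth: a doubly augmented fourth plus an octave.)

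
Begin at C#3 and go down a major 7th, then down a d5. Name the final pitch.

Down a major seventh from C#3: D2 (11 semitones down).
Down a diminished fifth from D2: G#1 (6 semitones down).

G#1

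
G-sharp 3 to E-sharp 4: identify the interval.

G to E spans six letter names (G-A-B-C-D-E) — that makes it a sixth of some quality.
The major sixth spans 9 semitones, and G#3 to E#4 is exactly 9 semitones — so this is a major sixth.

major 6th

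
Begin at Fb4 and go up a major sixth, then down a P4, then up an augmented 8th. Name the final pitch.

Up a major sixth from Fb4: Db5 (9 semitones up).
Db5 down a perfect fourth → Ab4 (5 semitones).
Up an augmented octave from Ab4: A5 (13 semitones up).

A5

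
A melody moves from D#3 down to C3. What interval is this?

Descending from D#3 to C3 is the same interval as ascending C3 to D#3.
C to D spans two letter names (C-D), so the interval is some kind of second.
A major second would be 2 semitones; C3 to D#3 is 3, one semitone wider, so the interval is augmented.

A2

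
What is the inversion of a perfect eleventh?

First reduce the compound perfect eleventh to its simple form, a perfect fourth.
The rule of nine gives the new number: 9 − 4 = 5, so a fourth becomes a fifth.
Quality inverts too: perfect stays perfect. That makes the inversion a perfect fifth.

perfect 5th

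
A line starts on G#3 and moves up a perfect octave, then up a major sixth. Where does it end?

G#3 up a perfect octave → G#4 (12 semitones).
Up a major sixth from G#4: E#5 (9 semitones up).

E#5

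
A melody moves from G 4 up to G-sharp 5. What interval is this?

augmented 8th

G to G is the same letter name, plus an octave — that makes it an octave of some quality.
G4 to G#5 spans 13 semitones — one semitone wider than the perfect octave (12) — giving an augmented octave.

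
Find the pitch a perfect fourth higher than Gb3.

Counting four letter names up from G lands on C.
Moving 5 semitones up from Gb3 (the size of a perfect fourth) reaches Cb4.

Cb4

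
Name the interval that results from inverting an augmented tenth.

First reduce the compound augmented tenth to its simple form, an augmented third.
The rule of nine gives the new number: 9 − 3 = 6, so a third becomes a sixth.
Quality inverts too: augmented becomes diminished. That makes the inversion a diminished sixth.

diminished sixth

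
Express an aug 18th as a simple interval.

Subtracting seven from the interval number removes an octave: 18 − 14 = 4.
Quality carries through unchanged, so the simple form is an augmented fourth.

augmented fourth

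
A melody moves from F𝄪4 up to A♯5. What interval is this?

F to A spans three letter names (F-G-A), plus an octave, so the interval is some kind of tenth.
At 15 semitones, F##4→A#5 falls one short of a major tenth: minor.
(Equivalently, a compound minor third: a minor third plus an octave.)

m10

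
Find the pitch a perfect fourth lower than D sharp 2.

Four letter names down from D: A.
A perfect fourth spans 5 semitones, so from D#2 the target pitch is A#1.

A sharp 1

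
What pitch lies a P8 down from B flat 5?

The letter stays B (same as the start), shifted an octave down.
Moving 12 semitones down from Bb5 (the size of a perfect octave) reaches Bb4.

B flat 4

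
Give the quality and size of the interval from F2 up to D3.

F to D spans six letter names (F-G-A-B-C-D) — that makes it a sixth of some quality.
The major sixth spans 9 semitones, and F2 to D3 is exactly 9 semitones — so this is a major sixth.

major sixth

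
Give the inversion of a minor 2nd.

major 7th

The rule of nine gives the new number: 9 − 2 = 7, so a second becomes a seventh.
Quality inverts too: minor becomes major. That makes the inversion a major seventh.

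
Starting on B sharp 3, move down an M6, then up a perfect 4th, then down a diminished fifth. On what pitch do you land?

Down a major sixth from B#3: D#3 (9 semitones down).
Up a perfect fourth from D#3: G#3 (5 semitones up).
G#3 down a diminished fifth → C##3 (6 semitones).

C double-sharp 3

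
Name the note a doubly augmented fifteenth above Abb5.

A fifteenth keeps the letter name A, two octaves up from A.
A doubly augmented fifteenth is 26 semitones; 26 semitones up from Abb5 gives A7.

A7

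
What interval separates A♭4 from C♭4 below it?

Descending from Ab4 to Cb4 is the same interval as ascending Cb4 to Ab4.
C to A spans six letter names (C-D-E-F-G-A) — that makes it a sixth of some quality.
Cb4 to Ab4 is 9 semitones, matching the major sixth exactly, so the quality is major.

major sixth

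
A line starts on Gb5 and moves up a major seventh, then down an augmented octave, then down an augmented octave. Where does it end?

A major seventh up from Gb5 is F6.
An augmented octave down from F6 is Fb5.
An augmented octave down from Fb5 is Fbb4.

Fbb4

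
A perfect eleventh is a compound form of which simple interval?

perfect 4th

Take out an octave (7 from the number): 11 − 7 = 4.
That makes a perfect eleventh a compound perfect fourth — an octave plus a perfect fourth.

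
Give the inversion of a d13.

First reduce the compound diminished thirteenth to its simple form, a diminished sixth.
Inverted interval numbers add to nine, so a sixth pairs with a third (6 + 3 = 9).
Quality inverts too: diminished becomes augmented. That makes the inversion an augmented third.

A3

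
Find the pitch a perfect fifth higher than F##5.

Five letter names up from F: C.
A perfect fifth spans 7 semitones, so from F##5 the target pitch is C##6.

C##6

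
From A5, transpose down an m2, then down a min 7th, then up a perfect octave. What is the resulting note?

A5 down a minor second → G#5 (1 semitone).
A minor seventh down from G#5 is A#4.
A perfect octave up from A#4 is A#5.

A#5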